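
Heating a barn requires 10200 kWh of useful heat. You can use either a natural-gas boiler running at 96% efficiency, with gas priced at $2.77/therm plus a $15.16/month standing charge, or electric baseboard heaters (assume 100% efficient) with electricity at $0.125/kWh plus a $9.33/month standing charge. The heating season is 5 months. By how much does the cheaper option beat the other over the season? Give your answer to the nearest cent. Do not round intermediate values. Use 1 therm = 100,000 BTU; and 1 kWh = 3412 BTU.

$241.66

Heat load = 10200 kWh × 3412 = 34,802,400 BTU
Gas: input = 34,802,400 / 0.96 = 36,252,500 BTU = 362.5 therm → 362.5 × $2.77 = $1,004.19; + 5 × $15.16 standing = $1,079.99
Electric: 34,802,400 BTU / 3412 = 10,200 kWh → × $0.125 = $1,275.00; + 5 × $9.33 standing = $1,321.65
Difference = |$1,079.99 − $1,321.65| = $241.66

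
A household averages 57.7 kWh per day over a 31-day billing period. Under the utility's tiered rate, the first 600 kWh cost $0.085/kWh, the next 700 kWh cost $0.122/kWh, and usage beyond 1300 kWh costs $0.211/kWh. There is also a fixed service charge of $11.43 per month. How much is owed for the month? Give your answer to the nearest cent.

Usage = 57.7 kWh/day × 31 days = 1788.7 kWh
First 600 kWh × $0.085 = $51.00
Next 700 kWh × $0.122 = $85.40
Remaining 488.7 kWh × $0.211 = $103.12
Energy charge = $239.52; + service $11.43 = $250.95

$250.95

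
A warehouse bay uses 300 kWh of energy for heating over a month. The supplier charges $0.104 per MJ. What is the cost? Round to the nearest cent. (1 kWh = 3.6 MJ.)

300 kWh × (3.6 MJ/kWh) = 1,080 MJ
Cost = 1,080 MJ × $0.104/MJ = $112.32

$112.32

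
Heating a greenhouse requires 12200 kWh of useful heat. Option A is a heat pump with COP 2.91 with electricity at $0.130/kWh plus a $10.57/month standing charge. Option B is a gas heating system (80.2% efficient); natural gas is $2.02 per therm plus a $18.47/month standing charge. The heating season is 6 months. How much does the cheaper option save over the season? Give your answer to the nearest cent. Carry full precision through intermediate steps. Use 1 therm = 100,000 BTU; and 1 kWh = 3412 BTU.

$550.83

Heat load = 12200 kWh × 3412 = 41,626,400 BTU
Gas: input = 41,626,400 / 0.802 = 51,903,242 BTU = 519 therm → 519 × $2.02 = $1,048.45; + 6 × $18.47 standing = $1,159.27
Heat pump: 41,626,400 BTU / 3412 = 12,200 kWh heat; / 2.91 = 4,192 kWh in → × $0.130 = $545.02; + 6 × $10.57 standing = $608.44
Difference = |$1,159.27 − $608.44| = $550.83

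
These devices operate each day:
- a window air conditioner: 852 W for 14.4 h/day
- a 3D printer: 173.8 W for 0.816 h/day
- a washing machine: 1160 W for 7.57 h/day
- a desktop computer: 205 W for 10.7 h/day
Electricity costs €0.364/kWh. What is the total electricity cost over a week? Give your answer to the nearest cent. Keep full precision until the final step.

€59.59

window air conditioner: 852 W × 14.4 h × 7 d = 85,882 Wh = 85.88 kWh
3D printer: 173.8 W × 0.816 h × 7 d = 993 Wh = 0.9927 kWh
washing machine: 1160 W × 7.57 h × 7 d = 61,468 Wh = 61.47 kWh
desktop computer: 205 W × 10.7 h × 7 d = 15,354 Wh = 15.35 kWh
Total energy = 85.88 + 0.9927 + 61.47 + 15.35 = 163.7 kWh
Cost = 163.7 kWh × €0.364 = €59.59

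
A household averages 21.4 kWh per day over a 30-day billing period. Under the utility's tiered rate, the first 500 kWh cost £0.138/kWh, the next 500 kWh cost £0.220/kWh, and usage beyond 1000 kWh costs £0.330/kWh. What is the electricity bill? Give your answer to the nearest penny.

£100.24

Usage = 21.4 kWh/day × 30 days = 642 kWh
First 500 kWh × £0.138 = £69.00
Next 142 kWh × £0.220 = £31.24
Remaining tier: 0 kWh (not reached)
Total = £100.24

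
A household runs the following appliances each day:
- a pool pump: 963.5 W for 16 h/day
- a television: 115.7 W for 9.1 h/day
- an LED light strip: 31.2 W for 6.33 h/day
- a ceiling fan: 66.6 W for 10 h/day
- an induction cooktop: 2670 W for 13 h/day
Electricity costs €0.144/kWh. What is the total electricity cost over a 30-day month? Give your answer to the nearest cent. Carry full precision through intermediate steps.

pool pump: 963.5 W × 16 h × 30 d = 462,480 Wh = 462.5 kWh
television: 115.7 W × 9.1 h × 30 d = 31,586 Wh = 31.59 kWh
LED light strip: 31.2 W × 6.33 h × 30 d = 5,925 Wh = 5.925 kWh
ceiling fan: 66.6 W × 10 h × 30 d = 19,980 Wh = 19.98 kWh
induction cooktop: 2670 W × 13 h × 30 d = 1,041,300 Wh = 1,041 kWh
Total energy = 462.5 + 31.59 + 5.925 + 19.98 + 1,041 = 1,561 kWh
Cost = 1,561 kWh × €0.144 = €224.82

€224.82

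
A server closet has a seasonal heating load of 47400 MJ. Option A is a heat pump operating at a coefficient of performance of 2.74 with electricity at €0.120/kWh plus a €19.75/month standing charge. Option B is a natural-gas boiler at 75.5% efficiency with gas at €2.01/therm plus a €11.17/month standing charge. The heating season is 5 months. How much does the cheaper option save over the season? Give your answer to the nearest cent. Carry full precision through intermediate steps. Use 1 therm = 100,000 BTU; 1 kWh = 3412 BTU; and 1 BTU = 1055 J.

€576.52

Heat load = 47400 MJ = 47,400,000,000 J / 1055 = 44,928,910 BTU
Gas: input = 44,928,910 / 0.755 = 59,508,490 BTU = 595.1 therm → 595.1 × €2.01 = €1,196.12; + 5 × €11.17 standing = €1,251.97
Heat pump: 44,928,910 BTU / 3412 = 13,170 kWh heat; / 2.74 = 4,806 kWh in → × €0.120 = €576.70; + 5 × €19.75 standing = €675.45
Difference = |€1,251.97 − €675.45| = €576.52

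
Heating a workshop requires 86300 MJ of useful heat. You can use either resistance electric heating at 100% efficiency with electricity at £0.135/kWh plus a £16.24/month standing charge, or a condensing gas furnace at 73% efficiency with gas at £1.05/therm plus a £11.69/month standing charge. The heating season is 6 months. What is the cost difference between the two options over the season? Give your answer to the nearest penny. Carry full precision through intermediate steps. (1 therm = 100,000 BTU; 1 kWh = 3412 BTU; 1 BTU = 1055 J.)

Heat load = 86300 MJ = 86,300,000,000 J / 1055 = 81,800,948 BTU
Gas: input = 81,800,948 / 0.73 = 112,056,093 BTU = 1,121 therm → 1,121 × £1.05 = £1,176.59; + 6 × £11.69 standing = £1,246.73
Electric: 81,800,948 BTU / 3412 = 23,970 kWh → × £0.135 = £3,236.56; + 6 × £16.24 standing = £3,334.00
Difference = |£1,246.73 − £3,334.00| = £2,087.27

£2087.27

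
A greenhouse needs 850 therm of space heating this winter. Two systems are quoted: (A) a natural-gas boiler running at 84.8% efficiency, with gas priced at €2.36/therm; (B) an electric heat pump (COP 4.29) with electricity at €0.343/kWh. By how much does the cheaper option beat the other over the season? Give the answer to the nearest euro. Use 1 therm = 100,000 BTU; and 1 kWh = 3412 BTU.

€374

Heat load = 850 therm × 100,000 = 85,000,000 BTU
Gas: input = 85,000,000 / 0.848 = 100,235,849 BTU = 1,002 therm → 1,002 × €2.36 = €2,365.57
Heat pump: 85,000,000 BTU / 3412 = 24,910 kWh heat; / 4.29 = 5,807 kWh in → × €0.343 = €1,991.80
Difference = |€2,365.57 − €1,991.80| = €373.76 ≈ €374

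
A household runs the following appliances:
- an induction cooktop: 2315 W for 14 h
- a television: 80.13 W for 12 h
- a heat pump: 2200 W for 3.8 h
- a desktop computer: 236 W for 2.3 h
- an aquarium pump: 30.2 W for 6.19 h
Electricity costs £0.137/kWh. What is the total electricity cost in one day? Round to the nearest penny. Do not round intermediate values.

£5.82

induction cooktop: 2315 W × 14 h = 32,410 Wh = 32.41 kWh
television: 80.13 W × 12 h = 962 Wh = 0.9616 kWh
heat pump: 2200 W × 3.8 h = 8,360 Wh = 8.36 kWh
desktop computer: 236 W × 2.3 h = 543 Wh = 0.5428 kWh
aquarium pump: 30.2 W × 6.19 h = 187 Wh = 0.1869 kWh
Total energy = 32.41 + 0.9616 + 8.36 + 0.5428 + 0.1869 = 42.46 kWh
Cost = 42.46 kWh × £0.137 = £5.82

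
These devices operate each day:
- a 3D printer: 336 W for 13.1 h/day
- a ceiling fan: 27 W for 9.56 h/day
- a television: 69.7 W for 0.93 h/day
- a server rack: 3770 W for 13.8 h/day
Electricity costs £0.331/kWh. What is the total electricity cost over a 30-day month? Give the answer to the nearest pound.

£564

3D printer: 336 W × 13.1 h × 30 d = 132,048 Wh = 132 kWh
ceiling fan: 27 W × 9.56 h × 30 d = 7,744 Wh = 7.744 kWh
television: 69.7 W × 0.93 h × 30 d = 1,945 Wh = 1.945 kWh
server rack: 3770 W × 13.8 h × 30 d = 1,560,780 Wh = 1,561 kWh
Total energy = 132 + 7.744 + 1.945 + 1,561 = 1,703 kWh
Cost = 1,703 kWh × £0.331 = £563.53 ≈ £564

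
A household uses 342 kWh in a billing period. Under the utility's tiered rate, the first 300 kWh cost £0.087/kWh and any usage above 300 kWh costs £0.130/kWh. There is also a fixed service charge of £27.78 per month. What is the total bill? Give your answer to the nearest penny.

£59.34

First 300 kWh × £0.087 = £26.10
Remaining 42 kWh × £0.130 = £5.46
Energy charge = £31.56; + service £27.78 = £59.34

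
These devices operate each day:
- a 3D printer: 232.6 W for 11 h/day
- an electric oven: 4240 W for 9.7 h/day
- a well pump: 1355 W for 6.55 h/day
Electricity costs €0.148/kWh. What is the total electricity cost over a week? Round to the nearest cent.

€54.45

3D printer: 232.6 W × 11 h × 7 d = 17,910 Wh = 17.91 kWh
electric oven: 4240 W × 9.7 h × 7 d = 287,896 Wh = 287.9 kWh
well pump: 1355 W × 6.55 h × 7 d = 62,127 Wh = 62.13 kWh
Total energy = 17.91 + 287.9 + 62.13 = 367.9 kWh
Cost = 367.9 kWh × €0.148 = €54.45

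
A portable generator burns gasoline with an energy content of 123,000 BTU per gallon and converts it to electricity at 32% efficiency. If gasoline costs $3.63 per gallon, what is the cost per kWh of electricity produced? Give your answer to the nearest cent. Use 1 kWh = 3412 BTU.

$0.31

Electrical output per gallon = 123,000 BTU × 0.32 / 3412 BTU/kWh = 11.54 kWh
Cost per kWh = $3.63 / 11.54 kWh = $0.315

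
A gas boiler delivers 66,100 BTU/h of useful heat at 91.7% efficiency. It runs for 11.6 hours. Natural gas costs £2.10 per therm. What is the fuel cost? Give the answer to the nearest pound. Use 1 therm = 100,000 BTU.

Heat delivered = 66,100 BTU/h × 11.6 h = 766,760 BTU
Gas input = 766,760 / 0.917 = 836,161 BTU
= 836,161 / 100,000 = 8.362 therm
Cost = 8.362 × £2.10/therm = £17.56 ≈ £18

£18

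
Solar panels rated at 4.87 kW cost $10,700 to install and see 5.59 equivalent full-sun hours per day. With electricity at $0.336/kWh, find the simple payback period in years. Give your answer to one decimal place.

3.2 years

Daily generation = 4.87 kW × 5.59 h = 27.22 kWh
Annual generation = 27.22 × 365 = 9936.5 kWh
Annual savings = 9936.5 × $0.336 = $3,338.67
Payback = $10,700 / $3,338.67 = 3.2 years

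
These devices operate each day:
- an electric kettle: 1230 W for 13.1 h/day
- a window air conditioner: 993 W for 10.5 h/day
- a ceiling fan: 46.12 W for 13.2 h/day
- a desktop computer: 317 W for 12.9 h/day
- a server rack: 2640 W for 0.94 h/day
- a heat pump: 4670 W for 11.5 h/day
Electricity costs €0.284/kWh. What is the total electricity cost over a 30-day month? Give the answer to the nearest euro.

electric kettle: 1230 W × 13.1 h × 30 d = 483,390 Wh = 483.4 kWh
window air conditioner: 993 W × 10.5 h × 30 d = 312,795 Wh = 312.8 kWh
ceiling fan: 46.12 W × 13.2 h × 30 d = 18,264 Wh = 18.26 kWh
desktop computer: 317 W × 12.9 h × 30 d = 122,679 Wh = 122.7 kWh
server rack: 2640 W × 0.94 h × 30 d = 74,448 Wh = 74.45 kWh
heat pump: 4670 W × 11.5 h × 30 d = 1,611,150 Wh = 1,611 kWh
Total energy = 483.4 + 312.8 + 18.26 + 122.7 + 74.45 + 1,611 = 2,623 kWh
Cost = 2,623 kWh × €0.284 = €744.85 ≈ €745

€745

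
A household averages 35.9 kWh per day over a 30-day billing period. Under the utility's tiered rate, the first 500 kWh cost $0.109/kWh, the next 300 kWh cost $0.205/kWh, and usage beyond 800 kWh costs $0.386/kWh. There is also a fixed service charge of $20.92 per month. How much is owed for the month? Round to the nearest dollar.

$244

Usage = 35.9 kWh/day × 30 days = 1077 kWh
First 500 kWh × $0.109 = $54.50
Next 300 kWh × $0.205 = $61.50
Remaining 277 kWh × $0.386 = $106.92
Energy charge = $222.92; + service $20.92 = $243.84 ≈ $244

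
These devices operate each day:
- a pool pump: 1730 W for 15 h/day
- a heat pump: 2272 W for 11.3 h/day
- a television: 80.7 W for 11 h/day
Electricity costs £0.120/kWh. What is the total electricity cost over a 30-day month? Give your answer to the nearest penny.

£189.04

pool pump: 1730 W × 15 h × 30 d = 778,500 Wh = 778.5 kWh
heat pump: 2272 W × 11.3 h × 30 d = 770,208 Wh = 770.2 kWh
television: 80.7 W × 11 h × 30 d = 26,631 Wh = 26.63 kWh
Total energy = 778.5 + 770.2 + 26.63 = 1,575 kWh
Cost = 1,575 kWh × £0.120 = £189.04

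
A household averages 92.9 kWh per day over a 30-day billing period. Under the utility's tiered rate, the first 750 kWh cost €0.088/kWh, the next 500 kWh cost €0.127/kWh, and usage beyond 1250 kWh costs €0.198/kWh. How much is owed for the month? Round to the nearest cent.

Usage = 92.9 kWh/day × 30 days = 2787 kWh
First 750 kWh × €0.088 = €66.00
Next 500 kWh × €0.127 = €63.50
Remaining 1537 kWh × €0.198 = €304.33
Total = €433.83

€433.83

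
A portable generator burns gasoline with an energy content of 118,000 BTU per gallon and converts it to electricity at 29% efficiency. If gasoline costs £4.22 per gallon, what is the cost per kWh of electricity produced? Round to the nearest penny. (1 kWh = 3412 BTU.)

£0.42

Electrical output per gallon = 118,000 BTU × 0.29 / 3412 BTU/kWh = 10.03 kWh
Cost per kWh = £4.22 / 10.03 kWh = £0.421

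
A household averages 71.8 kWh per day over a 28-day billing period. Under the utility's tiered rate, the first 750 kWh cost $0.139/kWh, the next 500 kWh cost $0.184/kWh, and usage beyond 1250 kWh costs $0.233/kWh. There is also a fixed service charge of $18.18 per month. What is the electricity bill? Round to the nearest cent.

Usage = 71.8 kWh/day × 28 days = 2010.4 kWh
First 750 kWh × $0.139 = $104.25
Next 500 kWh × $0.184 = $92.00
Remaining 760.4 kWh × $0.233 = $177.17
Energy charge = $373.42; + service $18.18 = $391.60

$391.60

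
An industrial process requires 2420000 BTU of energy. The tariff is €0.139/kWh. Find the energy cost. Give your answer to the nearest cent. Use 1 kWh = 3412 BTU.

€98.59

2420000 BTU × (0.00029308 kWh/BTU) = 709.3 kWh
Cost = 709.3 kWh × €0.139/kWh = €98.59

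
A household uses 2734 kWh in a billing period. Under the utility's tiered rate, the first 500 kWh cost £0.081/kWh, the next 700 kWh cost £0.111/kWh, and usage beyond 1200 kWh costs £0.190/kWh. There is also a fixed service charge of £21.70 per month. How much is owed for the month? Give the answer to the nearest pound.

First 500 kWh × £0.081 = £40.50
Next 700 kWh × £0.111 = £77.70
Remaining 1534 kWh × £0.190 = £291.46
Energy charge = £409.66; + service £21.70 = £431.36 ≈ £431

£431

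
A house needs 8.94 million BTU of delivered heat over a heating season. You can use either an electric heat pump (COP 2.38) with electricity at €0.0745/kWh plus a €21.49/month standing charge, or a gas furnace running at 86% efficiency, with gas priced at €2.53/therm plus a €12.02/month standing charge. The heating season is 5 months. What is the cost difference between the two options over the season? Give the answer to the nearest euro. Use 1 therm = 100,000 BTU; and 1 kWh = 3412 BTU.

€134

Heat load = 8.94 × 10⁶ BTU = 8,940,000 BTU
Gas: input = 8,940,000 / 0.86 = 10,395,349 BTU = 104 therm → 104 × €2.53 = €263.00; + 5 × €12.02 standing = €323.10
Heat pump: 8,940,000 BTU / 3412 = 2,620 kWh heat; / 2.38 = 1,101 kWh in → × €0.0745 = €82.02; + 5 × €21.49 standing = €189.47
Difference = |€323.10 − €189.47| = €133.63 ≈ €134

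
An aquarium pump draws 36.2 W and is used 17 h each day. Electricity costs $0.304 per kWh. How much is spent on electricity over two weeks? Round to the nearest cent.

$2.62

Energy = 36.2 W × 17 h/day × 14 days = 8,616 Wh = 8.616 kWh
Cost = 8.616 kWh × $0.304/kWh = $2.62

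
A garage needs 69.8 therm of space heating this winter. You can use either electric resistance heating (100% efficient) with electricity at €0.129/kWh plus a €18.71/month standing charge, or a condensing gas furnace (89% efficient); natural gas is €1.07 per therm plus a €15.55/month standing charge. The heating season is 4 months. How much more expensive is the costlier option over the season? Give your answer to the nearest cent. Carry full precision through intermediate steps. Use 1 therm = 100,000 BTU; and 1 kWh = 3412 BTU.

€192.62

Heat load = 69.8 therm × 100,000 = 6,980,000 BTU
Gas: input = 6,980,000 / 0.89 = 7,842,697 BTU = 78.43 therm → 78.43 × €1.07 = €83.92; + 4 × €15.55 standing = €146.12
Electric: 6,980,000 BTU / 3412 = 2,046 kWh → × €0.129 = €263.90; + 4 × €18.71 standing = €338.74
Difference = |€146.12 − €338.74| = €192.62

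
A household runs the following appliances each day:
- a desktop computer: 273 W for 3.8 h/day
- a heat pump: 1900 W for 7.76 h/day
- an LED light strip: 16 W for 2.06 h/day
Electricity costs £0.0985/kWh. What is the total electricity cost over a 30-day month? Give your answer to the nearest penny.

£46.73

desktop computer: 273 W × 3.8 h × 30 d = 31,122 Wh = 31.12 kWh
heat pump: 1900 W × 7.76 h × 30 d = 442,320 Wh = 442.3 kWh
LED light strip: 16 W × 2.06 h × 30 d = 989 Wh = 0.9888 kWh
Total energy = 31.12 + 442.3 + 0.9888 = 474.4 kWh
Cost = 474.4 kWh × £0.0985 = £46.73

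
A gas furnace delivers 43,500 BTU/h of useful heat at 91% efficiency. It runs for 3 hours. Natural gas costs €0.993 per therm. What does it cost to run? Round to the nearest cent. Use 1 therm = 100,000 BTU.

Heat delivered = 43,500 BTU/h × 3 h = 130,500 BTU
Gas input = 130,500 / 0.91 = 143,407 BTU
= 143,407 / 100,000 = 1.434 therm
Cost = 1.434 × €0.993/therm = €1.42

€1.42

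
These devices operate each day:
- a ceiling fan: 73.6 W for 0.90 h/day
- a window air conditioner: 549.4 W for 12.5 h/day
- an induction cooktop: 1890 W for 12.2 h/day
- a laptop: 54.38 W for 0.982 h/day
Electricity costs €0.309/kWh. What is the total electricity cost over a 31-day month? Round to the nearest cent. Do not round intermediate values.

ceiling fan: 73.6 W × 0.90 h × 31 d = 2,053 Wh = 2.053 kWh
window air conditioner: 549.4 W × 12.5 h × 31 d = 212,892 Wh = 212.9 kWh
induction cooktop: 1890 W × 12.2 h × 31 d = 714,798 Wh = 714.8 kWh
laptop: 54.38 W × 0.982 h × 31 d = 1,655 Wh = 1.655 kWh
Total energy = 2.053 + 212.9 + 714.8 + 1.655 = 931.4 kWh
Cost = 931.4 kWh × €0.309 = €287.80

€287.80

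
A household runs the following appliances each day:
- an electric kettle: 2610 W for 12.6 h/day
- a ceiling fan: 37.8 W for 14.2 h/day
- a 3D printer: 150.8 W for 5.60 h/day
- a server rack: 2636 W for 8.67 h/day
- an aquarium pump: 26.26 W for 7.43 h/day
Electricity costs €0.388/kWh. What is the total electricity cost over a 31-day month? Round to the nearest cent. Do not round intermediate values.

€689.40

electric kettle: 2610 W × 12.6 h × 31 d = 1,019,466 Wh = 1,019 kWh
ceiling fan: 37.8 W × 14.2 h × 31 d = 16,640 Wh = 16.64 kWh
3D printer: 150.8 W × 5.60 h × 31 d = 26,179 Wh = 26.18 kWh
server rack: 2636 W × 8.67 h × 31 d = 708,478 Wh = 708.5 kWh
aquarium pump: 26.26 W × 7.43 h × 31 d = 6,048 Wh = 6.048 kWh
Total energy = 1,019 + 16.64 + 26.18 + 708.5 + 6.048 = 1,777 kWh
Cost = 1,777 kWh × €0.388 = €689.40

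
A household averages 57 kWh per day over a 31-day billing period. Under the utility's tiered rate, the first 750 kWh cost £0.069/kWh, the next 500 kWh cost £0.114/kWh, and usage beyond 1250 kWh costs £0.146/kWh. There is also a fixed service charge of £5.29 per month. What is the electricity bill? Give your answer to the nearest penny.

Usage = 57 kWh/day × 31 days = 1767 kWh
First 750 kWh × £0.069 = £51.75
Next 500 kWh × £0.114 = £57.00
Remaining 517 kWh × £0.146 = £75.48
Energy charge = £184.23; + service £5.29 = £189.52

£189.52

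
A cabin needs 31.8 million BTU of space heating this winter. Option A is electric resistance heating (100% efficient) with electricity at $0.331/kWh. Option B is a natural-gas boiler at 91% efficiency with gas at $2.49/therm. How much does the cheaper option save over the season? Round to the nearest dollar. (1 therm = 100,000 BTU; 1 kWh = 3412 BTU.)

Heat load = 31.8 × 10⁶ BTU = 31,800,000 BTU
Gas: input = 31,800,000 / 0.91 = 34,945,055 BTU = 349.5 therm → 349.5 × $2.49 = $870.13
Electric: 31,800,000 BTU / 3412 = 9,320 kWh → × $0.331 = $3,084.94
Difference = |$870.13 − $3,084.94| = $2,214.80 ≈ $2215

$2215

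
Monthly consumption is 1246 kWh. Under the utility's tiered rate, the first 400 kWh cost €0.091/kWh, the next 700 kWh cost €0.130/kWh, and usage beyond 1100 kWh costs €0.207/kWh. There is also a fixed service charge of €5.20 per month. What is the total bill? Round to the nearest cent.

First 400 kWh × €0.091 = €36.40
Next 700 kWh × €0.130 = €91.00
Remaining 146 kWh × €0.207 = €30.22
Energy charge = €157.62; + service €5.20 = €162.82

€162.82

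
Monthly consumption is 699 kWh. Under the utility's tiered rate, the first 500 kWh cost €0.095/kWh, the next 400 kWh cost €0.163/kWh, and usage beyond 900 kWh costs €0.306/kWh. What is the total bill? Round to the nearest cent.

€79.94

First 500 kWh × €0.095 = €47.50
Next 199 kWh × €0.163 = €32.44
Remaining tier: 0 kWh (not reached)
Total = €79.94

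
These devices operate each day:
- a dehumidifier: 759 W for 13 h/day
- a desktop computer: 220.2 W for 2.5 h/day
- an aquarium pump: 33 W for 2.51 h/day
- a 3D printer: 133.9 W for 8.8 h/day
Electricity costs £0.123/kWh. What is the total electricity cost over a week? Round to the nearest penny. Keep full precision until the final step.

dehumidifier: 759 W × 13 h × 7 d = 69,069 Wh = 69.07 kWh
desktop computer: 220.2 W × 2.5 h × 7 d = 3,854 Wh = 3.853 kWh
aquarium pump: 33 W × 2.51 h × 7 d = 580 Wh = 0.5798 kWh
3D printer: 133.9 W × 8.8 h × 7 d = 8,248 Wh = 8.248 kWh
Total energy = 69.07 + 3.853 + 0.5798 + 8.248 = 81.75 kWh
Cost = 81.75 kWh × £0.123 = £10.06

£10.06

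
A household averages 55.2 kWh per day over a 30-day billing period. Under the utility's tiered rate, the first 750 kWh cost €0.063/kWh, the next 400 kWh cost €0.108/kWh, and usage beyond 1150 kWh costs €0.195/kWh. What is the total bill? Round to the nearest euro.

Usage = 55.2 kWh/day × 30 days = 1656 kWh
First 750 kWh × €0.063 = €47.25
Next 400 kWh × €0.108 = €43.20
Remaining 506 kWh × €0.195 = €98.67
Total = €189.12 ≈ €189

€189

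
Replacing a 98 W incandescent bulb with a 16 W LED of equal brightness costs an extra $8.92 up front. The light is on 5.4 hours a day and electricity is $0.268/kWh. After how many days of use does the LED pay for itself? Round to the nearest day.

75 days

Power saved = 98 − 16 = 82 W
Daily energy saved = 82 W × 5.4 h = 442.8 Wh = 0.4428 kWh
Daily savings = 0.4428 × $0.268 = $0.1187
Payback = $8.92 / $0.1187 per day = 75.17 days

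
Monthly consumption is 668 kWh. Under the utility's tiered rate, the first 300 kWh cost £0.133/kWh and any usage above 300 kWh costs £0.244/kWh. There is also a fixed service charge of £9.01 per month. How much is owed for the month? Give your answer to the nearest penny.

First 300 kWh × £0.133 = £39.90
Remaining 368 kWh × £0.244 = £89.79
Energy charge = £129.69; + service £9.01 = £138.70

£138.70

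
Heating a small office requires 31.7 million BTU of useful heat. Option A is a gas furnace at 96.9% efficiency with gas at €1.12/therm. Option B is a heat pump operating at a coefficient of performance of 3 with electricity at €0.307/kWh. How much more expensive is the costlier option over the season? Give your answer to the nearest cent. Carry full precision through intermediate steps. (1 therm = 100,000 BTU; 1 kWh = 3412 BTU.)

Heat load = 31.7 × 10⁶ BTU = 31,700,000 BTU
Gas: input = 31,700,000 / 0.969 = 32,714,138 BTU = 327.1 therm → 327.1 × €1.12 = €366.40
Heat pump: 31,700,000 BTU / 3412 = 9,291 kWh heat; / 3 = 3,097 kWh in → × €0.307 = €950.75
Difference = |€366.40 − €950.75| = €584.35

€584.35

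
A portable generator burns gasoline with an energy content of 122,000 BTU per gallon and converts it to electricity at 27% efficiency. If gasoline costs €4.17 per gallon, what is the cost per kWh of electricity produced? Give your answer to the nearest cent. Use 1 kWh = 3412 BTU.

€0.43

Electrical output per gallon = 122,000 BTU × 0.27 / 3412 BTU/kWh = 9.654 kWh
Cost per kWh = €4.17 / 9.654 kWh = €0.432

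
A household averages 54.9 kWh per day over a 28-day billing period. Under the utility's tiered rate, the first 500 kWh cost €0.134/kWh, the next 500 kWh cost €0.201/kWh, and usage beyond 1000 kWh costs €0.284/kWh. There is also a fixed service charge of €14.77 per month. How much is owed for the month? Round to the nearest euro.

Usage = 54.9 kWh/day × 28 days = 1537.2 kWh
First 500 kWh × €0.134 = €67.00
Next 500 kWh × €0.201 = €100.50
Remaining 537.2 kWh × €0.284 = €152.56
Energy charge = €320.06; + service €14.77 = €334.83 ≈ €335

€335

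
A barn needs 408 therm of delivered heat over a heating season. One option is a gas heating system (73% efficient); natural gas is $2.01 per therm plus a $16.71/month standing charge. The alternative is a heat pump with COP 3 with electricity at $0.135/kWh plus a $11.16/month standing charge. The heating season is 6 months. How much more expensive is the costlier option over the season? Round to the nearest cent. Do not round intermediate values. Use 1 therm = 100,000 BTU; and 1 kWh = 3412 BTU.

$618.60

Heat load = 408 therm × 100,000 = 40,800,000 BTU
Gas: input = 40,800,000 / 0.73 = 55,890,411 BTU = 558.9 therm → 558.9 × $2.01 = $1,123.40; + 6 × $16.71 standing = $1,223.66
Heat pump: 40,800,000 BTU / 3412 = 11,960 kWh heat; / 3 = 3,986 kWh in → × $0.135 = $538.10; + 6 × $11.16 standing = $605.06
Difference = |$1,223.66 − $605.06| = $618.60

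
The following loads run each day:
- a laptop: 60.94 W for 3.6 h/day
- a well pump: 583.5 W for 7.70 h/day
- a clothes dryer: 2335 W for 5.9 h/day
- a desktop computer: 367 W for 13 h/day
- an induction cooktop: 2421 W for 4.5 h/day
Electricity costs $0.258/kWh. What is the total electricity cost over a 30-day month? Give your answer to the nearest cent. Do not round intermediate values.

laptop: 60.94 W × 3.6 h × 30 d = 6,582 Wh = 6.582 kWh
well pump: 583.5 W × 7.70 h × 30 d = 134,788 Wh = 134.8 kWh
clothes dryer: 2335 W × 5.9 h × 30 d = 413,295 Wh = 413.3 kWh
desktop computer: 367 W × 13 h × 30 d = 143,130 Wh = 143.1 kWh
induction cooktop: 2421 W × 4.5 h × 30 d = 326,835 Wh = 326.8 kWh
Total energy = 6.582 + 134.8 + 413.3 + 143.1 + 326.8 = 1,025 kWh
Cost = 1,025 kWh × $0.258 = $264.35

$264.35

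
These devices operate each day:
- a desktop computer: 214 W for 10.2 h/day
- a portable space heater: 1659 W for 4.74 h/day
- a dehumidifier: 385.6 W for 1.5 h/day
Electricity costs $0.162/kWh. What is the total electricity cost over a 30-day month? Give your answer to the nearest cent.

$51.64

desktop computer: 214 W × 10.2 h × 30 d = 65,484 Wh = 65.48 kWh
portable space heater: 1659 W × 4.74 h × 30 d = 235,910 Wh = 235.9 kWh
dehumidifier: 385.6 W × 1.5 h × 30 d = 17,352 Wh = 17.35 kWh
Total energy = 65.48 + 235.9 + 17.35 = 318.7 kWh
Cost = 318.7 kWh × $0.162 = $51.64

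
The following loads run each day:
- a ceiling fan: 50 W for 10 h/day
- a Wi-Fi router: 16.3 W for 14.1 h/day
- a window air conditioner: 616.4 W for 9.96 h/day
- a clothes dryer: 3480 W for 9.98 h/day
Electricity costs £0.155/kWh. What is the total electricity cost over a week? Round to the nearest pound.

£45

ceiling fan: 50 W × 10 h × 7 d = 3,500 Wh = 3.5 kWh
Wi-Fi router: 16.3 W × 14.1 h × 7 d = 1,609 Wh = 1.609 kWh
window air conditioner: 616.4 W × 9.96 h × 7 d = 42,975 Wh = 42.98 kWh
clothes dryer: 3480 W × 9.98 h × 7 d = 243,113 Wh = 243.1 kWh
Total energy = 3.5 + 1.609 + 42.98 + 243.1 = 291.2 kWh
Cost = 291.2 kWh × £0.155 = £45.14 ≈ £45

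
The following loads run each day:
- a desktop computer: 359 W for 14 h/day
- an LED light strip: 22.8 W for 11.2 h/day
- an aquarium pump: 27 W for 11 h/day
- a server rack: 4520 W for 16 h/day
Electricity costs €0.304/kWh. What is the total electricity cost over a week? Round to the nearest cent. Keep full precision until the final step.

€165.77

desktop computer: 359 W × 14 h × 7 d = 35,182 Wh = 35.18 kWh
LED light strip: 22.8 W × 11.2 h × 7 d = 1,788 Wh = 1.788 kWh
aquarium pump: 27 W × 11 h × 7 d = 2,079 Wh = 2.079 kWh
server rack: 4520 W × 16 h × 7 d = 506,240 Wh = 506.2 kWh
Total energy = 35.18 + 1.788 + 2.079 + 506.2 = 545.3 kWh
Cost = 545.3 kWh × €0.304 = €165.77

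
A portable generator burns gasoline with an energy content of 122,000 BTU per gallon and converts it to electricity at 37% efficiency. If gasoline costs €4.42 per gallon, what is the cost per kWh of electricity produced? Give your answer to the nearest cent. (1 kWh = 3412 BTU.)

€0.33

Electrical output per gallon = 122,000 BTU × 0.37 / 3412 BTU/kWh = 13.23 kWh
Cost per kWh = €4.42 / 13.23 kWh = €0.334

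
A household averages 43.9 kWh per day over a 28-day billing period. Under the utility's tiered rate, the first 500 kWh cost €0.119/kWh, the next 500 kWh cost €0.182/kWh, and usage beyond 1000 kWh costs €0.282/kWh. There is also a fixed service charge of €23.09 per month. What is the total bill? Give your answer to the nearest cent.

€238.22

Usage = 43.9 kWh/day × 28 days = 1229.2 kWh
First 500 kWh × €0.119 = €59.50
Next 500 kWh × €0.182 = €91.00
Remaining 229.2 kWh × €0.282 = €64.63
Energy charge = €215.13; + service €23.09 = €238.22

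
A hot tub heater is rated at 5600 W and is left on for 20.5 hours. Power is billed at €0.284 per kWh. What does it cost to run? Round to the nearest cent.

Energy = 5600 W × 20.5 h = 114,800 Wh = 114.8 kWh
Cost = 114.8 kWh × €0.284/kWh = €32.60

€32.60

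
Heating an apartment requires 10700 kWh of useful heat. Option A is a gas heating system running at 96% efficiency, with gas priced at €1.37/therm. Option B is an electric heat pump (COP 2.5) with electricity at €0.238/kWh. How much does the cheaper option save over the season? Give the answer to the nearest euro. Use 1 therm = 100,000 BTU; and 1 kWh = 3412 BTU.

Heat load = 10700 kWh × 3412 = 36,508,400 BTU
Gas: input = 36,508,400 / 0.96 = 38,029,583 BTU = 380.3 therm → 380.3 × €1.37 = €521.01
Heat pump: 36,508,400 BTU / 3412 = 10,700 kWh heat; / 2.5 = 4,280 kWh in → × €0.238 = €1,018.64
Difference = |€521.01 − €1,018.64| = €497.63 ≈ €498

€498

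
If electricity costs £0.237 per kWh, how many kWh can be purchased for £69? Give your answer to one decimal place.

£69 / £0.237 per kWh = 291.1 kWh

291.1 kWh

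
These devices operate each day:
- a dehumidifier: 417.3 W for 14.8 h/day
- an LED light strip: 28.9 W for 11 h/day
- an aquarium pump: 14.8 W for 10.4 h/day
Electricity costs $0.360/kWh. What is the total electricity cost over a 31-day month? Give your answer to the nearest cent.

dehumidifier: 417.3 W × 14.8 h × 31 d = 191,457 Wh = 191.5 kWh
LED light strip: 28.9 W × 11 h × 31 d = 9,855 Wh = 9.855 kWh
aquarium pump: 14.8 W × 10.4 h × 31 d = 4,772 Wh = 4.772 kWh
Total energy = 191.5 + 9.855 + 4.772 = 206.1 kWh
Cost = 206.1 kWh × $0.360 = $74.19

$74.19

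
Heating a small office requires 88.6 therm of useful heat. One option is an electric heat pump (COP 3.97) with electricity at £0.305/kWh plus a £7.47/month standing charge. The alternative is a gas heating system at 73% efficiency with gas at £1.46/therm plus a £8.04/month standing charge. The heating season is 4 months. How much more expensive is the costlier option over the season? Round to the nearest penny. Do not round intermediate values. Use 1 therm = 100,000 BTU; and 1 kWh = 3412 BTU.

Heat load = 88.6 therm × 100,000 = 8,860,000 BTU
Gas: input = 8,860,000 / 0.73 = 12,136,986 BTU = 121.4 therm → 121.4 × £1.46 = £177.20; + 4 × £8.04 standing = £209.36
Heat pump: 8,860,000 BTU / 3412 = 2,597 kWh heat; / 3.97 = 654.1 kWh in → × £0.305 = £199.50; + 4 × £7.47 standing = £229.38
Difference = |£209.36 − £229.38| = £20.02

£20.02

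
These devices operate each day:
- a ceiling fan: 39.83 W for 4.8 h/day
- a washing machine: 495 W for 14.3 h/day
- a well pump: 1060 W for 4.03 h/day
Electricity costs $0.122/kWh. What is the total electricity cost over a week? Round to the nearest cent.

$9.86

ceiling fan: 39.83 W × 4.8 h × 7 d = 1,338 Wh = 1.338 kWh
washing machine: 495 W × 14.3 h × 7 d = 49,550 Wh = 49.55 kWh
well pump: 1060 W × 4.03 h × 7 d = 29,903 Wh = 29.9 kWh
Total energy = 1.338 + 49.55 + 29.9 = 80.79 kWh
Cost = 80.79 kWh × $0.122 = $9.86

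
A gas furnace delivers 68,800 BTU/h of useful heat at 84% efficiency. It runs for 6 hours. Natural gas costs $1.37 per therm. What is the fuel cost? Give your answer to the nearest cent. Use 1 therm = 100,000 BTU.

Heat delivered = 68,800 BTU/h × 6 h = 412,800 BTU
Gas input = 412,800 / 0.84 = 491,429 BTU
= 491,429 / 100,000 = 4.914 therm
Cost = 4.914 × $1.37/therm = $6.73

$6.73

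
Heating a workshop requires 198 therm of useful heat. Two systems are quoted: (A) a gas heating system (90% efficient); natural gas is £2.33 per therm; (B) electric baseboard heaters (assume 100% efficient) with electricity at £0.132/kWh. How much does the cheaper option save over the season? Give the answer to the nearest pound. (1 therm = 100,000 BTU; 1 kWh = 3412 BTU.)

Heat load = 198 therm × 100,000 = 19,800,000 BTU
Gas: input = 19,800,000 / 0.90 = 22,000,000 BTU = 220 therm → 220 × £2.33 = £512.60
Electric: 19,800,000 BTU / 3412 = 5,803 kWh → × £0.132 = £766.00
Difference = |£512.60 − £766.00| = £253.40 ≈ £253

£253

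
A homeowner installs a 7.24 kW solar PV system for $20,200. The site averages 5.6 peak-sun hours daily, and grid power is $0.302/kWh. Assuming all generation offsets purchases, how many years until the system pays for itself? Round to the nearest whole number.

Daily generation = 7.24 kW × 5.6 h = 40.54 kWh
Annual generation = 40.54 × 365 = 14799 kWh
Annual savings = 14799 × $0.302 = $4,469.17
Payback = $20,200 / $4,469.17 = 4.52 years

5 years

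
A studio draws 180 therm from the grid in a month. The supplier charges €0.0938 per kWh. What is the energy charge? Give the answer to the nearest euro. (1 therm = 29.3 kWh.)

€495

180 therm × (29.3 kWh/therm) = 5,274 kWh
Cost = 5,274 kWh × €0.0938/kWh = €494.70 ≈ €495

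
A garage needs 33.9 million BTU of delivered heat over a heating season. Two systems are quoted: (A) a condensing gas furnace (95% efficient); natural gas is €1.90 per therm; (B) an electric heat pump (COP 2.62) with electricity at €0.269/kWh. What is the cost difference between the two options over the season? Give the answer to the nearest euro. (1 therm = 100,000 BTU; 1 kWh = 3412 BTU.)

€342

Heat load = 33.9 × 10⁶ BTU = 33,900,000 BTU
Gas: input = 33,900,000 / 0.95 = 35,684,211 BTU = 356.8 therm → 356.8 × €1.90 = €678.00
Heat pump: 33,900,000 BTU / 3412 = 9,936 kWh heat; / 2.62 = 3,792 kWh in → × €0.269 = €1,020.10
Difference = |€678.00 − €1,020.10| = €342.10 ≈ €342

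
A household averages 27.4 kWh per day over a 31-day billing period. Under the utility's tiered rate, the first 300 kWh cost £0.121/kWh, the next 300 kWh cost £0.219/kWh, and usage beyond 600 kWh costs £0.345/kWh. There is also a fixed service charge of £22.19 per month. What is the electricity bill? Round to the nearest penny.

Usage = 27.4 kWh/day × 31 days = 849.4 kWh
First 300 kWh × £0.121 = £36.30
Next 300 kWh × £0.219 = £65.70
Remaining 249.4 kWh × £0.345 = £86.04
Energy charge = £188.04; + service £22.19 = £210.23

£210.23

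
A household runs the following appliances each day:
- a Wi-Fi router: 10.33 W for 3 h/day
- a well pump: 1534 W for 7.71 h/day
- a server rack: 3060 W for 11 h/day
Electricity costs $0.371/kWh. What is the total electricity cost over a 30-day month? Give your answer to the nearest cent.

Wi-Fi router: 10.33 W × 3 h × 30 d = 930 Wh = 0.9297 kWh
well pump: 1534 W × 7.71 h × 30 d = 354,814 Wh = 354.8 kWh
server rack: 3060 W × 11 h × 30 d = 1,009,800 Wh = 1,010 kWh
Total energy = 0.9297 + 354.8 + 1,010 = 1,366 kWh
Cost = 1,366 kWh × $0.371 = $506.62

$506.62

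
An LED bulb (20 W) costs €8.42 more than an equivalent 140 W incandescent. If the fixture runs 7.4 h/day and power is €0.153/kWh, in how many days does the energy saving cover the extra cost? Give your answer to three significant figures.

Power saved = 140 − 20 = 120 W
Daily energy saved = 120 W × 7.4 h = 888 Wh = 0.888 kWh
Daily savings = 0.888 × €0.153 = €0.1359
Payback = €8.42 / €0.1359 per day = 61.97 days

62 days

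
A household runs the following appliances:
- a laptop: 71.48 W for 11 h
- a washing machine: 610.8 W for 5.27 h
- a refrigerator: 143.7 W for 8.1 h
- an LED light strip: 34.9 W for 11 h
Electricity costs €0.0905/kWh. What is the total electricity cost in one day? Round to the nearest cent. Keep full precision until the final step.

laptop: 71.48 W × 11 h = 786 Wh = 0.7863 kWh
washing machine: 610.8 W × 5.27 h = 3,219 Wh = 3.219 kWh
refrigerator: 143.7 W × 8.1 h = 1,164 Wh = 1.164 kWh
LED light strip: 34.9 W × 11 h = 384 Wh = 0.3839 kWh
Total energy = 0.7863 + 3.219 + 1.164 + 0.3839 = 5.553 kWh
Cost = 5.553 kWh × €0.0905 = €0.50

€0.50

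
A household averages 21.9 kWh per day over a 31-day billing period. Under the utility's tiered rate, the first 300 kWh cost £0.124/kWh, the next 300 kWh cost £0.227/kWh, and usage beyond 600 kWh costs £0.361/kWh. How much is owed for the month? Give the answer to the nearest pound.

£134

Usage = 21.9 kWh/day × 31 days = 678.9 kWh
First 300 kWh × £0.124 = £37.20
Next 300 kWh × £0.227 = £68.10
Remaining 78.9 kWh × £0.361 = £28.48
Total = £133.78 ≈ £134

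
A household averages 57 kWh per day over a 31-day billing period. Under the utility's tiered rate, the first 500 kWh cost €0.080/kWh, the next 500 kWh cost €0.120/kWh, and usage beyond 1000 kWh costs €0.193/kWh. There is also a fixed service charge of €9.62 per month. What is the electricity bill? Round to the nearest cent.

€257.65

Usage = 57 kWh/day × 31 days = 1767 kWh
First 500 kWh × €0.080 = €40.00
Next 500 kWh × €0.120 = €60.00
Remaining 767 kWh × €0.193 = €148.03
Energy charge = €248.03; + service €9.62 = €257.65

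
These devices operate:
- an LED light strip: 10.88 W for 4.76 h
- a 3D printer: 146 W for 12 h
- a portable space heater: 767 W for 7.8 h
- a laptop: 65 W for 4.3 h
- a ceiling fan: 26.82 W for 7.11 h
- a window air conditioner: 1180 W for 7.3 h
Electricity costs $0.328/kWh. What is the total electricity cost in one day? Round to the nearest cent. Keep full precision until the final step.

LED light strip: 10.88 W × 4.76 h = 52 Wh = 0.05179 kWh
3D printer: 146 W × 12 h = 1,752 Wh = 1.752 kWh
portable space heater: 767 W × 7.8 h = 5,983 Wh = 5.983 kWh
laptop: 65 W × 4.3 h = 280 Wh = 0.2795 kWh
ceiling fan: 26.82 W × 7.11 h = 191 Wh = 0.1907 kWh
window air conditioner: 1180 W × 7.3 h = 8,614 Wh = 8.614 kWh
Total energy = 0.05179 + 1.752 + 5.983 + 0.2795 + 0.1907 + 8.614 = 16.87 kWh
Cost = 16.87 kWh × $0.328 = $5.53

$5.53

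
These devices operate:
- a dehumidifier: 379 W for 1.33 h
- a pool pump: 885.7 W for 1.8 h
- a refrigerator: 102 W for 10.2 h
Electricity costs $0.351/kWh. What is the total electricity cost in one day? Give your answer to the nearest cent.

$1.10

dehumidifier: 379 W × 1.33 h = 504 Wh = 0.5041 kWh
pool pump: 885.7 W × 1.8 h = 1,594 Wh = 1.594 kWh
refrigerator: 102 W × 10.2 h = 1,040 Wh = 1.04 kWh
Total energy = 0.5041 + 1.594 + 1.04 = 3.139 kWh
Cost = 3.139 kWh × $0.351 = $1.10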